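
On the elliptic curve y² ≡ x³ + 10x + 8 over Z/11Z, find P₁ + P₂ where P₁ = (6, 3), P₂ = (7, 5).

(6, 3) + (7, 5). λ = (5 - 3)/(7 - 6) ≡ 2/1 mod 11. 1⁻¹ ≡ 1 (mod 11), so λ ≡ 2.
  x = λ² - 6 - 7 = 4 - 13 ≡ 2; y = λ·(6 - 2) - 3 ≡ 5. → (2, 5)

(2, 5)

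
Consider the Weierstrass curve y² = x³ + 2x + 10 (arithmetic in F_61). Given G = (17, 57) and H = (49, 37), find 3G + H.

(21, 38)

First 3G:
Repeated addition: build up to 3G.
2G: tangent at (17, 57): λ = (3·17² + 2)/(2·57) ≡ 15/53. 53⁻¹ ≡ 38 (mod 61) since 53·38 = 2014 ≡ 1, so λ ≡ 15·38 ≡ 21.
  x = λ² - 17 - 17 = 441 - 34 ≡ 41; y = λ·(17 - 41) - 57 ≡ 49. → (41, 49)
3G: (41, 49) + (17, 57). λ = (57 - 49)/(17 - 41) ≡ 8/37 mod 61. 37⁻¹ ≡ 33 (mod 61), so λ ≡ 20.
  x = λ² - 41 - 17 = 400 - 58 ≡ 37; y = λ·(41 - 37) - 49 ≡ 31. → (37, 31)
3G = (37, 31).
Finally 3G + H:
(37, 31) + (49, 37). λ = (37 - 31)/(49 - 37) ≡ 6/12 mod 61. 12⁻¹ ≡ 56 (mod 61), so λ ≡ 31.
  x = λ² - 37 - 49 = 961 - 86 ≡ 21; y = λ·(37 - 21) - 31 ≡ 38. → (21, 38)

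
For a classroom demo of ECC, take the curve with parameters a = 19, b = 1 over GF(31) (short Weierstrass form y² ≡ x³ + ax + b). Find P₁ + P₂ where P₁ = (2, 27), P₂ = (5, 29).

(21, 12)

(2, 27) + (5, 29). λ = (29 - 27)/(5 - 2) ≡ 2/3 mod 31. 3⁻¹ ≡ 21 (mod 31), so λ ≡ 11.
  x = λ² - 2 - 5 = 121 - 7 ≡ 21; y = λ·(2 - 21) - 27 ≡ 12. → (21, 12)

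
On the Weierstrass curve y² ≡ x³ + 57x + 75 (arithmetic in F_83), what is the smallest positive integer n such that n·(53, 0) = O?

2P: (53, 0) + (53, 0): same x and y₁ ≡ -y₂, so the sum is O.
2P = O, so the order is 2.

2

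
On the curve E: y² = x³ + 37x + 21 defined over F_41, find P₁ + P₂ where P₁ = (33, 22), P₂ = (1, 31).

(8, 3)

(33, 22) + (1, 31). λ = (31 - 22)/(1 - 33) ≡ 9/9 mod 41. 9⁻¹ ≡ 32 (mod 41), so λ ≡ 1.
  x = λ² - 33 - 1 = 1 - 34 ≡ 8; y = λ·(33 - 8) - 22 ≡ 3. → (8, 3)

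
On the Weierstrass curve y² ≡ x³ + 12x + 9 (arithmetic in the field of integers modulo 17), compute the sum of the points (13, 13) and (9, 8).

(4, 11)

(13, 13) + (9, 8). λ = (8 - 13)/(9 - 13) ≡ 12/13 mod 17. 13⁻¹ ≡ 4 (mod 17) since 13·4 = 52 ≡ 1, so λ ≡ 14.
  x = λ² - 13 - 9 = 196 - 22 ≡ 4; y = λ·(13 - 4) - 13 ≡ 11. → (4, 11)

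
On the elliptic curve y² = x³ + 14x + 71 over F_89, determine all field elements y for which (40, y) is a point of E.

x³ + 14x + 71 = 64631 ≡ 17 (mod 89).
Square roots of 17 mod 89: 27 and 62 (since 27² = 729 ≡ 17).

27, 62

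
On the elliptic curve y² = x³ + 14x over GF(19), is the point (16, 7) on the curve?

y² = 7² ≡ 11; x³ + 14x + 0 = 4320 ≡ 7 (mod 19). 11 ≠ 7.

no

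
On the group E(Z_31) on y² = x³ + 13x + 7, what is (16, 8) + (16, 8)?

(19, 18)

tangent at (16, 8): λ = (3·16² + 13)/(2·8) ≡ 6/16. 16⁻¹ ≡ 2 (mod 31) since 16·2 = 32 ≡ 1, so λ ≡ 6·2 ≡ 12.
  x = λ² - 16 - 16 = 144 - 32 ≡ 19; y = λ·(16 - 19) - 8 ≡ 18. → (19, 18)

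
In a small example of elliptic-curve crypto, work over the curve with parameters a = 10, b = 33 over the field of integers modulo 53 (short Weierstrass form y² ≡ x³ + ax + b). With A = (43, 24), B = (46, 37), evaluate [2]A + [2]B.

First 2A:
Repeated addition: build up to 2A.
2A: tangent at (43, 24): λ = (3·43² + 10)/(2·24) ≡ 45/48. 48⁻¹ ≡ 21 (mod 53), so λ ≡ 45·21 ≡ 44.
  x = λ² - 43 - 43 = 1936 - 86 ≡ 48; y = λ·(43 - 48) - 24 ≡ 21. → (48, 21)
2A = (48, 21).
Next 2B:
Repeated addition: build up to 2B.
2B: tangent at (46, 37): λ = (3·46² + 10)/(2·37) ≡ 51/21. 21⁻¹ ≡ 48 (mod 53) since 21·48 = 1008 ≡ 1, so λ ≡ 51·48 ≡ 10.
  x = λ² - 46 - 46 = 100 - 92 ≡ 8; y = λ·(46 - 8) - 37 ≡ 25. → (8, 25)
2B = (8, 25).
Finally 2A + 2B:
(48, 21) + (8, 25). λ = (25 - 21)/(8 - 48) ≡ 4/13 mod 53. 13⁻¹ ≡ 49 (mod 53), so λ ≡ 37.
  x = λ² - 48 - 8 = 1369 - 56 ≡ 41; y = λ·(48 - 41) - 21 ≡ 26. → (41, 26)

(41, 26)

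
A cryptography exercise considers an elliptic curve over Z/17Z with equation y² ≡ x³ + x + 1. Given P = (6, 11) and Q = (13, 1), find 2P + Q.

First 2P:
Repeated addition: build up to 2P.
2P: tangent at (6, 11): λ = (3·6² + 1)/(2·11) ≡ 7/5. 5⁻¹ ≡ 7 (mod 17), so λ ≡ 7·7 ≡ 15.
  x = λ² - 6 - 6 = 225 - 12 ≡ 9; y = λ·(6 - 9) - 11 ≡ 12. → (9, 12)
2P = (9, 12).
Finally 2P + Q:
(9, 12) + (13, 1). λ = (1 - 12)/(13 - 9) ≡ 6/4 mod 17. 4⁻¹ ≡ 13 (mod 17), so λ ≡ 10.
  x = λ² - 9 - 13 = 100 - 22 ≡ 10; y = λ·(9 - 10) - 12 ≡ 12. → (10, 12)

(10, 12)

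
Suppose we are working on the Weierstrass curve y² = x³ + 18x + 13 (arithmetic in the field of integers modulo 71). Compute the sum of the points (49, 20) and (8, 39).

(49, 20) + (8, 39). λ = (39 - 20)/(8 - 49) ≡ 19/30 mod 71. 30⁻¹ ≡ 45 (mod 71), so λ ≡ 3.
  x = λ² - 49 - 8 = 9 - 57 ≡ 23; y = λ·(49 - 23) - 20 ≡ 58. → (23, 58)

(23, 58)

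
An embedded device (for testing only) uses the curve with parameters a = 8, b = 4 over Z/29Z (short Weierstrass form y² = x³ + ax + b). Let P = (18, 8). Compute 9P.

Double-and-add on 9 = (1001)₂. Start with P = (18, 8) for the leading 1-bit.
double: tangent at (18, 8): λ = (3·18² + 8)/(2·8) ≡ 23/16. 16⁻¹ ≡ 20 (mod 29), so λ ≡ 23·20 ≡ 25.
  x = λ² - 18 - 18 = 625 - 36 ≡ 9; y = λ·(18 - 9) - 8 ≡ 14. → (9, 14)
double: tangent at (9, 14): λ = (3·9² + 8)/(2·14) ≡ 19/28. 28⁻¹ ≡ 28 (mod 29) since 28·28 = 784 ≡ 1, so λ ≡ 19·28 ≡ 10.
  x = λ² - 9 - 9 = 100 - 18 ≡ 24; y = λ·(9 - 24) - 14 ≡ 10. → (24, 10)
double: tangent at (24, 10): λ = (3·24² + 8)/(2·10) ≡ 25/20. 20⁻¹ ≡ 16 (mod 29), so λ ≡ 25·16 ≡ 23.
  x = λ² - 24 - 24 = 529 - 48 ≡ 17; y = λ·(24 - 17) - 10 ≡ 6. → (17, 6)
add P: (17, 6) + (18, 8). λ = (8 - 6)/(18 - 17) ≡ 2/1 mod 29. 1⁻¹ ≡ 1 (mod 29), so λ ≡ 2.
  x = λ² - 17 - 18 = 4 - 35 ≡ 27; y = λ·(17 - 27) - 6 ≡ 3. → (27, 3)

(27, 3)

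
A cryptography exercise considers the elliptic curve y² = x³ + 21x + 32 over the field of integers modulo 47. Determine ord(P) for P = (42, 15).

9

2P: tangent at (42, 15): λ = (3·42² + 21)/(2·15) ≡ 2/30. 30⁻¹ ≡ 11 (mod 47) since 30·11 = 330 ≡ 1, so λ ≡ 2·11 ≡ 22.
  x = λ² - 42 - 42 = 484 - 84 ≡ 24; y = λ·(42 - 24) - 15 ≡ 5. → (24, 5)
3P: (24, 5) + (42, 15). λ = (15 - 5)/(42 - 24) ≡ 10/18 mod 47. 18⁻¹ ≡ 34 (mod 47) since 18·34 = 612 ≡ 1, so λ ≡ 11.
  x = λ² - 24 - 42 = 121 - 66 ≡ 8; y = λ·(24 - 8) - 5 ≡ 30. → (8, 30)
4P: (8, 30) + (42, 15). λ = (15 - 30)/(42 - 8) ≡ 32/34 mod 47. 34⁻¹ ≡ 18 (mod 47) since 34·18 = 612 ≡ 1, so λ ≡ 12.
  x = λ² - 8 - 42 = 144 - 50 ≡ 0; y = λ·(8 - 0) - 30 ≡ 19. → (0, 19)
5P: (0, 19) + (42, 15). λ = (15 - 19)/(42 - 0) ≡ 43/42 mod 47. 42⁻¹ ≡ 28 (mod 47), so λ ≡ 29.
  x = λ² - 0 - 42 = 841 - 42 ≡ 0; y = λ·(0 - 0) - 19 ≡ 28. → (0, 28)
6P: (0, 28) + (42, 15). λ = (15 - 28)/(42 - 0) ≡ 34/42 mod 47. 42⁻¹ ≡ 28 (mod 47), so λ ≡ 12.
  x = λ² - 0 - 42 = 144 - 42 ≡ 8; y = λ·(0 - 8) - 28 ≡ 17. → (8, 17)
7P: (8, 17) + (42, 15). λ = (15 - 17)/(42 - 8) ≡ 45/34 mod 47. 34⁻¹ ≡ 18 (mod 47), so λ ≡ 11.
  x = λ² - 8 - 42 = 121 - 50 ≡ 24; y = λ·(8 - 24) - 17 ≡ 42. → (24, 42)
8P: (24, 42) + (42, 15). λ = (15 - 42)/(42 - 24) ≡ 20/18 mod 47. 18⁻¹ ≡ 34 (mod 47), so λ ≡ 22.
  x = λ² - 24 - 42 = 484 - 66 ≡ 42; y = λ·(24 - 42) - 42 ≡ 32. → (42, 32)
9P: (42, 32) + (42, 15): same x and y₁ ≡ -y₂, so the sum is ∞.
9P = ∞, so the order is 9.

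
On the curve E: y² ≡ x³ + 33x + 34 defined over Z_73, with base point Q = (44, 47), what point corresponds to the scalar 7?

Double-and-add on 7 = (111)₂. Start with Q = (44, 47) for the leading 1-bit.
double: tangent at (44, 47): λ = (3·44² + 33)/(2·47) ≡ 1/21. 21⁻¹ ≡ 7 (mod 73), so λ ≡ 1·7 ≡ 7.
  x = λ² - 44 - 44 = 49 - 88 ≡ 34; y = λ·(44 - 34) - 47 ≡ 23. → (34, 23)
add Q: (34, 23) + (44, 47). λ = (47 - 23)/(44 - 34) ≡ 24/10 mod 73. 10⁻¹ ≡ 22 (mod 73), so λ ≡ 17.
  x = λ² - 34 - 44 = 289 - 78 ≡ 65; y = λ·(34 - 65) - 23 ≡ 34. → (65, 34)
double: tangent at (65, 34): λ = (3·65² + 33)/(2·34) ≡ 6/68. 68⁻¹ ≡ 29 (mod 73), so λ ≡ 6·29 ≡ 28.
  x = λ² - 65 - 65 = 784 - 130 ≡ 70; y = λ·(65 - 70) - 34 ≡ 45. → (70, 45)
add Q: (70, 45) + (44, 47). λ = (47 - 45)/(44 - 70) ≡ 2/47 mod 73. 47⁻¹ ≡ 14 (mod 73), so λ ≡ 28.
  x = λ² - 70 - 44 = 784 - 114 ≡ 13; y = λ·(70 - 13) - 45 ≡ 18. → (13, 18)

(13, 18)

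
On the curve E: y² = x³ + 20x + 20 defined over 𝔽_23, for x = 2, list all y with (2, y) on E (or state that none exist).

none

x³ + 20x + 20 = 68 ≡ 22 (mod 23).
22 is a non-residue mod 23; no y exists.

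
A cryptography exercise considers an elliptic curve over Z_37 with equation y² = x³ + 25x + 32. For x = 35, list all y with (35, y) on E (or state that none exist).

x³ + 25x + 32 = 43782 ≡ 11 (mod 37).
Square roots of 11 mod 37: 14 and 23 (since 14² = 196 ≡ 11).

14, 23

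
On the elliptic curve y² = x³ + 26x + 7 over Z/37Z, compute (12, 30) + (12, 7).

The two points share x = 12 and their y-coordinates satisfy 30 + 7 ≡ 0 (mod 37), so they are inverses. Their sum is ∞.

O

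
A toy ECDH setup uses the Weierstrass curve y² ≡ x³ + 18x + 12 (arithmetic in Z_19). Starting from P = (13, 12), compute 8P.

Double-and-add on 8 = (1000)₂. Start with P = (13, 12) for the leading 1-bit.
double: tangent at (13, 12): λ = (3·13² + 18)/(2·12) ≡ 12/5. 5⁻¹ ≡ 4 (mod 19), so λ ≡ 12·4 ≡ 10.
  x = λ² - 13 - 13 = 100 - 26 ≡ 17; y = λ·(13 - 17) - 12 ≡ 5. → (17, 5)
double: tangent at (17, 5): λ = (3·17² + 18)/(2·5) ≡ 11/10. 10⁻¹ ≡ 2 (mod 19), so λ ≡ 11·2 ≡ 3.
  x = λ² - 17 - 17 = 9 - 34 ≡ 13; y = λ·(17 - 13) - 5 ≡ 7. → (13, 7)
double: tangent at (13, 7): λ = (3·13² + 18)/(2·7) ≡ 12/14. 14⁻¹ ≡ 15 (mod 19) since 14·15 = 210 ≡ 1, so λ ≡ 12·15 ≡ 9.
  x = λ² - 13 - 13 = 81 - 26 ≡ 17; y = λ·(13 - 17) - 7 ≡ 14. → (17, 14)

(17, 14)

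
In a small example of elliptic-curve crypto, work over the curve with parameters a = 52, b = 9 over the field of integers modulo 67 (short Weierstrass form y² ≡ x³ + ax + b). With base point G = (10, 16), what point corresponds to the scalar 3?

(56, 60)

Repeated addition: build up to 3G.
2G: tangent at (10, 16): λ = (3·10² + 52)/(2·16) ≡ 17/32. 32⁻¹ ≡ 44 (mod 67), so λ ≡ 17·44 ≡ 11.
  x = λ² - 10 - 10 = 121 - 20 ≡ 34; y = λ·(10 - 34) - 16 ≡ 55. → (34, 55)
3G: (34, 55) + (10, 16). λ = (16 - 55)/(10 - 34) ≡ 28/43 mod 67. 43⁻¹ ≡ 53 (mod 67), so λ ≡ 10.
  x = λ² - 34 - 10 = 100 - 44 ≡ 56; y = λ·(34 - 56) - 55 ≡ 60. → (56, 60)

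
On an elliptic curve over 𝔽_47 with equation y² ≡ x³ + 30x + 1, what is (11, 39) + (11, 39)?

tangent at (11, 39): λ = (3·11² + 30)/(2·39) ≡ 17/31. 31⁻¹ ≡ 44 (mod 47), so λ ≡ 17·44 ≡ 43.
  x = λ² - 11 - 11 = 1849 - 22 ≡ 41; y = λ·(11 - 41) - 39 ≡ 34. → (41, 34)

(41, 34)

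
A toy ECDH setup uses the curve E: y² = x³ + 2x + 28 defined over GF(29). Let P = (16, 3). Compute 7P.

Repeated addition: build up to 7P.
2P: tangent at (16, 3): λ = (3·16² + 2)/(2·3) ≡ 16/6. 6⁻¹ ≡ 5 (mod 29), so λ ≡ 16·5 ≡ 22.
  x = λ² - 16 - 16 = 484 - 32 ≡ 17; y = λ·(16 - 17) - 3 ≡ 4. → (17, 4)
3P: (17, 4) + (16, 3). λ = (3 - 4)/(16 - 17) ≡ 28/28 mod 29. 28⁻¹ ≡ 28 (mod 29) since 28·28 = 784 ≡ 1, so λ ≡ 1.
  x = λ² - 17 - 16 = 1 - 33 ≡ 26; y = λ·(17 - 26) - 4 ≡ 16. → (26, 16)
4P: (26, 16) + (16, 3). λ = (3 - 16)/(16 - 26) ≡ 16/19 mod 29. 19⁻¹ ≡ 26 (mod 29) since 19·26 = 494 ≡ 1, so λ ≡ 10.
  x = λ² - 26 - 16 = 100 - 42 ≡ 0; y = λ·(26 - 0) - 16 ≡ 12. → (0, 12)
5P: (0, 12) + (16, 3). λ = (3 - 12)/(16 - 0) ≡ 20/16 mod 29. 16⁻¹ ≡ 20 (mod 29), so λ ≡ 23.
  x = λ² - 0 - 16 = 529 - 16 ≡ 20; y = λ·(0 - 20) - 12 ≡ 21. → (20, 21)
6P: (20, 21) + (16, 3). λ = (3 - 21)/(16 - 20) ≡ 11/25 mod 29. 25⁻¹ ≡ 7 (mod 29), so λ ≡ 19.
  x = λ² - 20 - 16 = 361 - 36 ≡ 6; y = λ·(20 - 6) - 21 ≡ 13. → (6, 13)
7P: (6, 13) + (16, 3). λ = (3 - 13)/(16 - 6) ≡ 19/10 mod 29. 10⁻¹ ≡ 3 (mod 29), so λ ≡ 28.
  x = λ² - 6 - 16 = 784 - 22 ≡ 8; y = λ·(6 - 8) - 13 ≡ 18. → (8, 18)

(8, 18)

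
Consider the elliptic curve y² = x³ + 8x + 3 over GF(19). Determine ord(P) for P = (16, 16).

12

2P: tangent at (16, 16): λ = (3·16² + 8)/(2·16) ≡ 16/13. 13⁻¹ ≡ 3 (mod 19), so λ ≡ 16·3 ≡ 10.
  x = λ² - 16 - 16 = 100 - 32 ≡ 11; y = λ·(16 - 11) - 16 ≡ 15. → (11, 15)
3P: (11, 15) + (16, 16). λ = (16 - 15)/(16 - 11) ≡ 1/5 mod 19. 5⁻¹ ≡ 4 (mod 19), so λ ≡ 4.
  x = λ² - 11 - 16 = 16 - 27 ≡ 8; y = λ·(11 - 8) - 15 ≡ 16. → (8, 16)
4P: (8, 16) + (16, 16). λ = (16 - 16)/(16 - 8) ≡ 0/8 mod 19. 8⁻¹ ≡ 12 (mod 19), so λ ≡ 0.
  x = λ² - 8 - 16 = 0 - 24 ≡ 14; y = λ·(8 - 14) - 16 ≡ 3. → (14, 3)
5P: (14, 3) + (16, 16). λ = (16 - 3)/(16 - 14) ≡ 13/2 mod 19. 2⁻¹ ≡ 10 (mod 19), so λ ≡ 16.
  x = λ² - 14 - 16 = 256 - 30 ≡ 17; y = λ·(14 - 17) - 3 ≡ 6. → (17, 6)
6P: (17, 6) + (16, 16). λ = (16 - 6)/(16 - 17) ≡ 10/18 mod 19. 18⁻¹ ≡ 18 (mod 19), so λ ≡ 9.
  x = λ² - 17 - 16 = 81 - 33 ≡ 10; y = λ·(17 - 10) - 6 ≡ 0. → (10, 0)
7P: (10, 0) + (16, 16). λ = (16 - 0)/(16 - 10) ≡ 16/6 mod 19. 6⁻¹ ≡ 16 (mod 19), so λ ≡ 9.
  x = λ² - 10 - 16 = 81 - 26 ≡ 17; y = λ·(10 - 17) - 0 ≡ 13. → (17, 13)
8P: (17, 13) + (16, 16). λ = (16 - 13)/(16 - 17) ≡ 3/18 mod 19. 18⁻¹ ≡ 18 (mod 19) since 18·18 = 324 ≡ 1, so λ ≡ 16.
  x = λ² - 17 - 16 = 256 - 33 ≡ 14; y = λ·(17 - 14) - 13 ≡ 16. → (14, 16)
9P: (14, 16) + (16, 16). λ = (16 - 16)/(16 - 14) ≡ 0/2 mod 19. 2⁻¹ ≡ 10 (mod 19) since 2·10 = 20 ≡ 1, so λ ≡ 0.
  x = λ² - 14 - 16 = 0 - 30 ≡ 8; y = λ·(14 - 8) - 16 ≡ 3. → (8, 3)
10P: (8, 3) + (16, 16). λ = (16 - 3)/(16 - 8) ≡ 13/8 mod 19. 8⁻¹ ≡ 12 (mod 19) since 8·12 = 96 ≡ 1, so λ ≡ 4.
  x = λ² - 8 - 16 = 16 - 24 ≡ 11; y = λ·(8 - 11) - 3 ≡ 4. → (11, 4)
11P: (11, 4) + (16, 16). λ = (16 - 4)/(16 - 11) ≡ 12/5 mod 19. 5⁻¹ ≡ 4 (mod 19) since 5·4 = 20 ≡ 1, so λ ≡ 10.
  x = λ² - 11 - 16 = 100 - 27 ≡ 16; y = λ·(11 - 16) - 4 ≡ 3. → (16, 3)
12P: (16, 3) + (16, 16): same x and y₁ ≡ -y₂, so the sum is ∞.
12P = ∞, so the order is 12.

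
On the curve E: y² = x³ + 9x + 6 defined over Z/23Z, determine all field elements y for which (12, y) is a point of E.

5, 18

x³ + 9x + 6 = 1842 ≡ 2 (mod 23).
Square roots of 2 mod 23: 5 and 18 (since 5² = 25 ≡ 2).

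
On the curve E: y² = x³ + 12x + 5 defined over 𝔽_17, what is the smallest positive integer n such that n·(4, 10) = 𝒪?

7

2P: tangent at (4, 10): λ = (3·4² + 12)/(2·10) ≡ 9/3. 3⁻¹ ≡ 6 (mod 17), so λ ≡ 9·6 ≡ 3.
  x = λ² - 4 - 4 = 9 - 8 ≡ 1; y = λ·(4 - 1) - 10 ≡ 16. → (1, 16)
3P: (1, 16) + (4, 10). λ = (10 - 16)/(4 - 1) ≡ 11/3 mod 17. 3⁻¹ ≡ 6 (mod 17), so λ ≡ 15.
  x = λ² - 1 - 4 = 225 - 5 ≡ 16; y = λ·(1 - 16) - 16 ≡ 14. → (16, 14)
4P: (16, 14) + (4, 10). λ = (10 - 14)/(4 - 16) ≡ 13/5 mod 17. 5⁻¹ ≡ 7 (mod 17), so λ ≡ 6.
  x = λ² - 16 - 4 = 36 - 20 ≡ 16; y = λ·(16 - 16) - 14 ≡ 3. → (16, 3)
5P: (16, 3) + (4, 10). λ = (10 - 3)/(4 - 16) ≡ 7/5 mod 17. 5⁻¹ ≡ 7 (mod 17), so λ ≡ 15.
  x = λ² - 16 - 4 = 225 - 20 ≡ 1; y = λ·(16 - 1) - 3 ≡ 1. → (1, 1)
6P: (1, 1) + (4, 10). λ = (10 - 1)/(4 - 1) ≡ 9/3 mod 17. 3⁻¹ ≡ 6 (mod 17) since 3·6 = 18 ≡ 1, so λ ≡ 3.
  x = λ² - 1 - 4 = 9 - 5 ≡ 4; y = λ·(1 - 4) - 1 ≡ 7. → (4, 7)
7P: (4, 7) + (4, 10): same x and y₁ ≡ -y₂, so the sum is 𝒪.
7P = 𝒪, so the order is 7.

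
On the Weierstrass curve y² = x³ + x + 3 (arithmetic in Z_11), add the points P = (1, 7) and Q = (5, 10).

(9, 9)

(1, 7) + (5, 10). λ = (10 - 7)/(5 - 1) ≡ 3/4 mod 11. 4⁻¹ ≡ 3 (mod 11), so λ ≡ 9.
  x = λ² - 1 - 5 = 81 - 6 ≡ 9; y = λ·(1 - 9) - 7 ≡ 9. → (9, 9)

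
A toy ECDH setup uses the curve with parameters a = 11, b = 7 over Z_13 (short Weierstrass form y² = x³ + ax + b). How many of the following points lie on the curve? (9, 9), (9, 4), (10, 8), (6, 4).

(9, 9): 9² ≡ 3, rhs ≡ 3 → on.
(9, 4): 4² ≡ 3, rhs ≡ 3 → on.
(10, 8): 8² ≡ 12, rhs ≡ 12 → on.
(6, 4): 4² ≡ 3, rhs ≡ 3 → on.

4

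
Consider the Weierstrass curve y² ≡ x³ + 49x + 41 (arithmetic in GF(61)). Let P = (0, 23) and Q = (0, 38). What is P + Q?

O

The two points share x = 0 and their y-coordinates satisfy 23 + 38 ≡ 0 (mod 61), so they are inverses. Their sum is the point at infinity.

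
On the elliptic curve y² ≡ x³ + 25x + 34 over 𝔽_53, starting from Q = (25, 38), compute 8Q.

(45, 8)

Double-and-add on 8 = (1000)₂. Start with Q = (25, 38) for the leading 1-bit.
double: tangent at (25, 38): λ = (3·25² + 25)/(2·38) ≡ 45/23. 23⁻¹ ≡ 30 (mod 53) since 23·30 = 690 ≡ 1, so λ ≡ 45·30 ≡ 25.
  x = λ² - 25 - 25 = 625 - 50 ≡ 45; y = λ·(25 - 45) - 38 ≡ 45. → (45, 45)
double: tangent at (45, 45): λ = (3·45² + 25)/(2·45) ≡ 5/37. 37⁻¹ ≡ 43 (mod 53), so λ ≡ 5·43 ≡ 3.
  x = λ² - 45 - 45 = 9 - 90 ≡ 25; y = λ·(45 - 25) - 45 ≡ 15. → (25, 15)
double: tangent at (25, 15): λ = (3·25² + 25)/(2·15) ≡ 45/30. 30⁻¹ ≡ 23 (mod 53) since 30·23 = 690 ≡ 1, so λ ≡ 45·23 ≡ 28.
  x = λ² - 25 - 25 = 784 - 50 ≡ 45; y = λ·(25 - 45) - 15 ≡ 8. → (45, 8)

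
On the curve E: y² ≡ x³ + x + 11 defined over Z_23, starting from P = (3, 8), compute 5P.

Double-and-add on 5 = (101)₂. Start with P = (3, 8) for the leading 1-bit.
double: tangent at (3, 8): λ = (3·3² + 1)/(2·8) ≡ 5/16. 16⁻¹ ≡ 13 (mod 23), so λ ≡ 5·13 ≡ 19.
  x = λ² - 3 - 3 = 361 - 6 ≡ 10; y = λ·(3 - 10) - 8 ≡ 20. → (10, 20)
double: tangent at (10, 20): λ = (3·10² + 1)/(2·20) ≡ 2/17. 17⁻¹ ≡ 19 (mod 23) since 17·19 = 323 ≡ 1, so λ ≡ 2·19 ≡ 15.
  x = λ² - 10 - 10 = 225 - 20 ≡ 21; y = λ·(10 - 21) - 20 ≡ 22. → (21, 22)
add P: (21, 22) + (3, 8). λ = (8 - 22)/(3 - 21) ≡ 9/5 mod 23. 5⁻¹ ≡ 14 (mod 23), so λ ≡ 11.
  x = λ² - 21 - 3 = 121 - 24 ≡ 5; y = λ·(21 - 5) - 22 ≡ 16. → (5, 16)

(5, 16)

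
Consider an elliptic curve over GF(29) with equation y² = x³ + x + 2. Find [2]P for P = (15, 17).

(15, 12)

tangent at (15, 17): λ = (3·15² + 1)/(2·17) ≡ 9/5. 5⁻¹ ≡ 6 (mod 29), so λ ≡ 9·6 ≡ 25.
  x = λ² - 15 - 15 = 625 - 30 ≡ 15; y = λ·(15 - 15) - 17 ≡ 12. → (15, 12)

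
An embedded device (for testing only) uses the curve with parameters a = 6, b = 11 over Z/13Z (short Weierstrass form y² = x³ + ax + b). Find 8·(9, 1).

(9, 12)

Write G = (9, 1).
Repeated addition: build up to 8G.
2G: tangent at (9, 1): λ = (3·9² + 6)/(2·1) ≡ 2/2. 2⁻¹ ≡ 7 (mod 13), so λ ≡ 2·7 ≡ 1.
  x = λ² - 9 - 9 = 1 - 18 ≡ 9; y = λ·(9 - 9) - 1 ≡ 12. → (9, 12)
3G: (9, 12) + (9, 1): same x and y₁ ≡ -y₂, so the sum is 𝒪.
4G: 𝒪 + (9, 1) = (9, 1) (identity).
5G: tangent at (9, 1): λ = (3·9² + 6)/(2·1) ≡ 2/2. 2⁻¹ ≡ 7 (mod 13), so λ ≡ 2·7 ≡ 1.
  x = λ² - 9 - 9 = 1 - 18 ≡ 9; y = λ·(9 - 9) - 1 ≡ 12. → (9, 12)
6G: (9, 12) + (9, 1): same x and y₁ ≡ -y₂, so the sum is 𝒪.
7G: 𝒪 + (9, 1) = (9, 1) (identity).
8G: tangent at (9, 1): λ = (3·9² + 6)/(2·1) ≡ 2/2. 2⁻¹ ≡ 7 (mod 13), so λ ≡ 2·7 ≡ 1.
  x = λ² - 9 - 9 = 1 - 18 ≡ 9; y = λ·(9 - 9) - 1 ≡ 12. → (9, 12)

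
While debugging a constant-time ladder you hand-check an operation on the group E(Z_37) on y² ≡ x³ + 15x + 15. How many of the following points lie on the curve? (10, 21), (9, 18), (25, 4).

1

(10, 21): 21² ≡ 34, rhs ≡ 18 → off.
(9, 18): 18² ≡ 28, rhs ≡ 28 → on.
(25, 4): 4² ≡ 16, rhs ≡ 31 → off.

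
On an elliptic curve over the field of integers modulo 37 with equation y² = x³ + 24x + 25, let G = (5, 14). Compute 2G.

tangent at (5, 14): λ = (3·5² + 24)/(2·14) ≡ 25/28. 28⁻¹ ≡ 4 (mod 37) since 28·4 = 112 ≡ 1, so λ ≡ 25·4 ≡ 26.
  x = λ² - 5 - 5 = 676 - 10 ≡ 0; y = λ·(5 - 0) - 14 ≡ 5. → (0, 5)

(0, 5)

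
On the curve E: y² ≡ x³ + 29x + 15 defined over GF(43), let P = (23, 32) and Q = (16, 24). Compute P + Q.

(29, 41)

(23, 32) + (16, 24). λ = (24 - 32)/(16 - 23) ≡ 35/36 mod 43. 36⁻¹ ≡ 6 (mod 43), so λ ≡ 38.
  x = λ² - 23 - 16 = 1444 - 39 ≡ 29; y = λ·(23 - 29) - 32 ≡ 41. → (29, 41)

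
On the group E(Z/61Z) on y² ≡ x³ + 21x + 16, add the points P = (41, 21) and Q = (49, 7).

(16, 42)

(41, 21) + (49, 7). λ = (7 - 21)/(49 - 41) ≡ 47/8 mod 61. 8⁻¹ ≡ 23 (mod 61), so λ ≡ 44.
  x = λ² - 41 - 49 = 1936 - 90 ≡ 16; y = λ·(41 - 16) - 21 ≡ 42. → (16, 42)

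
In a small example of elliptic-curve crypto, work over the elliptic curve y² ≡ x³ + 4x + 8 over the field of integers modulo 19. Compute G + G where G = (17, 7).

tangent at (17, 7): λ = (3·17² + 4)/(2·7) ≡ 16/14. 14⁻¹ ≡ 15 (mod 19) since 14·15 = 210 ≡ 1, so λ ≡ 16·15 ≡ 12.
  x = λ² - 17 - 17 = 144 - 34 ≡ 15; y = λ·(17 - 15) - 7 ≡ 17. → (15, 17)

(15, 17)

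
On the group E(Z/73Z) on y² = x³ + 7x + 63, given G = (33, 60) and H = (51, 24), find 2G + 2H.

First 2G:
Repeated addition: build up to 2G.
2G: tangent at (33, 60): λ = (3·33² + 7)/(2·60) ≡ 62/47. 47⁻¹ ≡ 14 (mod 73) since 47·14 = 658 ≡ 1, so λ ≡ 62·14 ≡ 65.
  x = λ² - 33 - 33 = 4225 - 66 ≡ 71; y = λ·(33 - 71) - 60 ≡ 25. → (71, 25)
2G = (71, 25).
Next 2H:
Repeated addition: build up to 2H.
2H: tangent at (51, 24): λ = (3·51² + 7)/(2·24) ≡ 72/48. 48⁻¹ ≡ 35 (mod 73) since 48·35 = 1680 ≡ 1, so λ ≡ 72·35 ≡ 38.
  x = λ² - 51 - 51 = 1444 - 102 ≡ 28; y = λ·(51 - 28) - 24 ≡ 47. → (28, 47)
2H = (28, 47).
Finally 2G + 2H:
(71, 25) + (28, 47). λ = (47 - 25)/(28 - 71) ≡ 22/30 mod 73. 30⁻¹ ≡ 56 (mod 73), so λ ≡ 64.
  x = λ² - 71 - 28 = 4096 - 99 ≡ 55; y = λ·(71 - 55) - 25 ≡ 50. → (55, 50)

(55, 50)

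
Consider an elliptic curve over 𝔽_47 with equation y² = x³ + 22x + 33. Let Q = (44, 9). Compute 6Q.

Repeated addition: build up to 6Q.
2Q: tangent at (44, 9): λ = (3·44² + 22)/(2·9) ≡ 2/18. 18⁻¹ ≡ 34 (mod 47), so λ ≡ 2·34 ≡ 21.
  x = λ² - 44 - 44 = 441 - 88 ≡ 24; y = λ·(44 - 24) - 9 ≡ 35. → (24, 35)
3Q: (24, 35) + (44, 9). λ = (9 - 35)/(44 - 24) ≡ 21/20 mod 47. 20⁻¹ ≡ 40 (mod 47) since 20·40 = 800 ≡ 1, so λ ≡ 41.
  x = λ² - 24 - 44 = 1681 - 68 ≡ 15; y = λ·(24 - 15) - 35 ≡ 5. → (15, 5)
4Q: (15, 5) + (44, 9). λ = (9 - 5)/(44 - 15) ≡ 4/29 mod 47. 29⁻¹ ≡ 13 (mod 47), so λ ≡ 5.
  x = λ² - 15 - 44 = 25 - 59 ≡ 13; y = λ·(15 - 13) - 5 ≡ 5. → (13, 5)
5Q: (13, 5) + (44, 9). λ = (9 - 5)/(44 - 13) ≡ 4/31 mod 47. 31⁻¹ ≡ 44 (mod 47) since 31·44 = 1364 ≡ 1, so λ ≡ 35.
  x = λ² - 13 - 44 = 1225 - 57 ≡ 40; y = λ·(13 - 40) - 5 ≡ 37. → (40, 37)
6Q: (40, 37) + (44, 9). λ = (9 - 37)/(44 - 40) ≡ 19/4 mod 47. 4⁻¹ ≡ 12 (mod 47), so λ ≡ 40.
  x = λ² - 40 - 44 = 1600 - 84 ≡ 12; y = λ·(40 - 12) - 37 ≡ 2. → (12, 2)

(12, 2)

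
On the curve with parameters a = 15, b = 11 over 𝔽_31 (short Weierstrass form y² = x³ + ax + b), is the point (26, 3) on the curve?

y² = 3² ≡ 9; x³ + 15x + 11 = 17977 ≡ 28 (mod 31). 9 ≠ 28.

no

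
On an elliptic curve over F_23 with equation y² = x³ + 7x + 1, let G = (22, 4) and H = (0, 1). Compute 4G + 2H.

(18, 5)

First 4G:
Repeated addition: build up to 4G.
2G: tangent at (22, 4): λ = (3·22² + 7)/(2·4) ≡ 10/8. 8⁻¹ ≡ 3 (mod 23) since 8·3 = 24 ≡ 1, so λ ≡ 10·3 ≡ 7.
  x = λ² - 22 - 22 = 49 - 44 ≡ 5; y = λ·(22 - 5) - 4 ≡ 0. → (5, 0)
3G: (5, 0) + (22, 4). λ = (4 - 0)/(22 - 5) ≡ 4/17 mod 23. 17⁻¹ ≡ 19 (mod 23), so λ ≡ 7.
  x = λ² - 5 - 22 = 49 - 27 ≡ 22; y = λ·(5 - 22) - 0 ≡ 19. → (22, 19)
4G: (22, 19) + (22, 4): same x and y₁ ≡ -y₂, so the sum is O.
4G = O.
Next 2H:
Repeated addition: build up to 2H.
2H: tangent at (0, 1): λ = (3·0² + 7)/(2·1) ≡ 7/2. 2⁻¹ ≡ 12 (mod 23), so λ ≡ 7·12 ≡ 15.
  x = λ² - 0 - 0 = 225 - 0 ≡ 18; y = λ·(0 - 18) - 1 ≡ 5. → (18, 5)
2H = (18, 5).
Finally 4G + 2H:
O + (18, 5) = (18, 5) (identity).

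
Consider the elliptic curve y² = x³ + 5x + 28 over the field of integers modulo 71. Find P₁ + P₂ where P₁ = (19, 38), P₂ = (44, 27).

(19, 38) + (44, 27). λ = (27 - 38)/(44 - 19) ≡ 60/25 mod 71. 25⁻¹ ≡ 54 (mod 71), so λ ≡ 45.
  x = λ² - 19 - 44 = 2025 - 63 ≡ 45; y = λ·(19 - 45) - 38 ≡ 70. → (45, 70)

(45, 70)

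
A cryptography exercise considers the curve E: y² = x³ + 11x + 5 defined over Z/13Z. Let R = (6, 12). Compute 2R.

(2, 10)

tangent at (6, 12): λ = (3·6² + 11)/(2·12) ≡ 2/11. 11⁻¹ ≡ 6 (mod 13) since 11·6 = 66 ≡ 1, so λ ≡ 2·6 ≡ 12.
  x = λ² - 6 - 6 = 144 - 12 ≡ 2; y = λ·(6 - 2) - 12 ≡ 10. → (2, 10)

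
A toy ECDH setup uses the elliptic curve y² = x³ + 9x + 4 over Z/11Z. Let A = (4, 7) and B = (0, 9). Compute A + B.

(10, 7)

(4, 7) + (0, 9). λ = (9 - 7)/(0 - 4) ≡ 2/7 mod 11. 7⁻¹ ≡ 8 (mod 11) since 7·8 = 56 ≡ 1, so λ ≡ 5.
  x = λ² - 4 - 0 = 25 - 4 ≡ 10; y = λ·(4 - 10) - 7 ≡ 7. → (10, 7)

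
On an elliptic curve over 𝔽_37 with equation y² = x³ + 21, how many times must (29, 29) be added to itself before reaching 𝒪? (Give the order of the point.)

2P: tangent at (29, 29): λ = (3·29² + 0)/(2·29) ≡ 7/21. 21⁻¹ ≡ 30 (mod 37) since 21·30 = 630 ≡ 1, so λ ≡ 7·30 ≡ 25.
  x = λ² - 29 - 29 = 625 - 58 ≡ 12; y = λ·(29 - 12) - 29 ≡ 26. → (12, 26)
3P: (12, 26) + (29, 29). λ = (29 - 26)/(29 - 12) ≡ 3/17 mod 37. 17⁻¹ ≡ 24 (mod 37), so λ ≡ 35.
  x = λ² - 12 - 29 = 1225 - 41 ≡ 0; y = λ·(12 - 0) - 26 ≡ 24. → (0, 24)
4P: (0, 24) + (29, 29). λ = (29 - 24)/(29 - 0) ≡ 5/29 mod 37. 29⁻¹ ≡ 23 (mod 37) since 29·23 = 667 ≡ 1, so λ ≡ 4.
  x = λ² - 0 - 29 = 16 - 29 ≡ 24; y = λ·(0 - 24) - 24 ≡ 28. → (24, 28)
5P: (24, 28) + (29, 29). λ = (29 - 28)/(29 - 24) ≡ 1/5 mod 37. 5⁻¹ ≡ 15 (mod 37) since 5·15 = 75 ≡ 1, so λ ≡ 15.
  x = λ² - 24 - 29 = 225 - 53 ≡ 24; y = λ·(24 - 24) - 28 ≡ 9. → (24, 9)
6P: (24, 9) + (29, 29). λ = (29 - 9)/(29 - 24) ≡ 20/5 mod 37. 5⁻¹ ≡ 15 (mod 37), so λ ≡ 4.
  x = λ² - 24 - 29 = 16 - 53 ≡ 0; y = λ·(24 - 0) - 9 ≡ 13. → (0, 13)
7P: (0, 13) + (29, 29). λ = (29 - 13)/(29 - 0) ≡ 16/29 mod 37. 29⁻¹ ≡ 23 (mod 37), so λ ≡ 35.
  x = λ² - 0 - 29 = 1225 - 29 ≡ 12; y = λ·(0 - 12) - 13 ≡ 11. → (12, 11)
8P: (12, 11) + (29, 29). λ = (29 - 11)/(29 - 12) ≡ 18/17 mod 37. 17⁻¹ ≡ 24 (mod 37), so λ ≡ 25.
  x = λ² - 12 - 29 = 625 - 41 ≡ 29; y = λ·(12 - 29) - 11 ≡ 8. → (29, 8)
9P: (29, 8) + (29, 29): same x and y₁ ≡ -y₂, so the sum is 𝒪.
9P = 𝒪, so the order is 9.

9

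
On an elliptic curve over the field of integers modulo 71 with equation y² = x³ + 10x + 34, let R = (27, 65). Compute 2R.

tangent at (27, 65): λ = (3·27² + 10)/(2·65) ≡ 67/59. 59⁻¹ ≡ 65 (mod 71) since 59·65 = 3835 ≡ 1, so λ ≡ 67·65 ≡ 24.
  x = λ² - 27 - 27 = 576 - 54 ≡ 25; y = λ·(27 - 25) - 65 ≡ 54. → (25, 54)

(25, 54)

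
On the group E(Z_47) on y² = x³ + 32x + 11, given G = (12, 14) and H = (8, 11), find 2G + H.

First 2G:
Repeated addition: build up to 2G.
2G: tangent at (12, 14): λ = (3·12² + 32)/(2·14) ≡ 41/28. 28⁻¹ ≡ 42 (mod 47), so λ ≡ 41·42 ≡ 30.
  x = λ² - 12 - 12 = 900 - 24 ≡ 30; y = λ·(12 - 30) - 14 ≡ 10. → (30, 10)
2G = (30, 10).
Finally 2G + H:
(30, 10) + (8, 11). λ = (11 - 10)/(8 - 30) ≡ 1/25 mod 47. 25⁻¹ ≡ 32 (mod 47) since 25·32 = 800 ≡ 1, so λ ≡ 32.
  x = λ² - 30 - 8 = 1024 - 38 ≡ 46; y = λ·(30 - 46) - 10 ≡ 42. → (46, 42)

(46, 42)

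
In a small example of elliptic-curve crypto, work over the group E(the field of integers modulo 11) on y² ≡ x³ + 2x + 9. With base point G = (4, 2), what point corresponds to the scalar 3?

(8, 8)

Repeated addition: build up to 3G.
2G: tangent at (4, 2): λ = (3·4² + 2)/(2·2) ≡ 6/4. 4⁻¹ ≡ 3 (mod 11) since 4·3 = 12 ≡ 1, so λ ≡ 6·3 ≡ 7.
  x = λ² - 4 - 4 = 49 - 8 ≡ 8; y = λ·(4 - 8) - 2 ≡ 3. → (8, 3)
3G: (8, 3) + (4, 2). λ = (2 - 3)/(4 - 8) ≡ 10/7 mod 11. 7⁻¹ ≡ 8 (mod 11) since 7·8 = 56 ≡ 1, so λ ≡ 3.
  x = λ² - 8 - 4 = 9 - 12 ≡ 8; y = λ·(8 - 8) - 3 ≡ 8. → (8, 8)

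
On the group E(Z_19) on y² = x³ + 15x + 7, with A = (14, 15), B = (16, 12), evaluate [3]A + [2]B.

(1, 17)

First 3A:
Repeated addition: build up to 3A.
2A: tangent at (14, 15): λ = (3·14² + 15)/(2·15) ≡ 14/11. 11⁻¹ ≡ 7 (mod 19) since 11·7 = 77 ≡ 1, so λ ≡ 14·7 ≡ 3.
  x = λ² - 14 - 14 = 9 - 28 ≡ 0; y = λ·(14 - 0) - 15 ≡ 8. → (0, 8)
3A: (0, 8) + (14, 15). λ = (15 - 8)/(14 - 0) ≡ 7/14 mod 19. 14⁻¹ ≡ 15 (mod 19), so λ ≡ 10.
  x = λ² - 0 - 14 = 100 - 14 ≡ 10; y = λ·(0 - 10) - 8 ≡ 6. → (10, 6)
3A = (10, 6).
Next 2B:
Repeated addition: build up to 2B.
2B: tangent at (16, 12): λ = (3·16² + 15)/(2·12) ≡ 4/5. 5⁻¹ ≡ 4 (mod 19), so λ ≡ 4·4 ≡ 16.
  x = λ² - 16 - 16 = 256 - 32 ≡ 15; y = λ·(16 - 15) - 12 ≡ 4. → (15, 4)
2B = (15, 4).
Finally 3A + 2B:
(10, 6) + (15, 4). λ = (4 - 6)/(15 - 10) ≡ 17/5 mod 19. 5⁻¹ ≡ 4 (mod 19), so λ ≡ 11.
  x = λ² - 10 - 15 = 121 - 25 ≡ 1; y = λ·(10 - 1) - 6 ≡ 17. → (1, 17)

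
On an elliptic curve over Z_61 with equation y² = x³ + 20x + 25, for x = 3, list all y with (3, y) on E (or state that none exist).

none

x³ + 20x + 25 = 112 ≡ 51 (mod 61).
51 is a non-residue mod 61; no y exists.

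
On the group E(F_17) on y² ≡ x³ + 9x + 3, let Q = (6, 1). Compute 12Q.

O

Repeated addition: build up to 12Q.
2Q: tangent at (6, 1): λ = (3·6² + 9)/(2·1) ≡ 15/2. 2⁻¹ ≡ 9 (mod 17) since 2·9 = 18 ≡ 1, so λ ≡ 15·9 ≡ 16.
  x = λ² - 6 - 6 = 256 - 12 ≡ 6; y = λ·(6 - 6) - 1 ≡ 16. → (6, 16)
3Q: (6, 16) + (6, 1): same x and y₁ ≡ -y₂, so the sum is ∞.
4Q: ∞ + (6, 1) = (6, 1) (identity).
5Q: tangent at (6, 1): λ = (3·6² + 9)/(2·1) ≡ 15/2. 2⁻¹ ≡ 9 (mod 17) since 2·9 = 18 ≡ 1, so λ ≡ 15·9 ≡ 16.
  x = λ² - 6 - 6 = 256 - 12 ≡ 6; y = λ·(6 - 6) - 1 ≡ 16. → (6, 16)
6Q: (6, 16) + (6, 1): same x and y₁ ≡ -y₂, so the sum is ∞.
7Q: ∞ + (6, 1) = (6, 1) (identity).
8Q: tangent at (6, 1): λ = (3·6² + 9)/(2·1) ≡ 15/2. 2⁻¹ ≡ 9 (mod 17), so λ ≡ 15·9 ≡ 16.
  x = λ² - 6 - 6 = 256 - 12 ≡ 6; y = λ·(6 - 6) - 1 ≡ 16. → (6, 16)
9Q: (6, 16) + (6, 1): same x and y₁ ≡ -y₂, so the sum is ∞.
10Q: ∞ + (6, 1) = (6, 1) (identity).
11Q: tangent at (6, 1): λ = (3·6² + 9)/(2·1) ≡ 15/2. 2⁻¹ ≡ 9 (mod 17), so λ ≡ 15·9 ≡ 16.
  x = λ² - 6 - 6 = 256 - 12 ≡ 6; y = λ·(6 - 6) - 1 ≡ 16. → (6, 16)
12Q: (6, 16) + (6, 1): same x and y₁ ≡ -y₂, so the sum is ∞.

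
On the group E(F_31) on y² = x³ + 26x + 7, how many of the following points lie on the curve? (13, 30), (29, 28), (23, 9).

1

(13, 30): 30² ≡ 1, rhs ≡ 0 → off.
(29, 28): 28² ≡ 9, rhs ≡ 9 → on.
(23, 9): 9² ≡ 19, rhs ≡ 0 → off.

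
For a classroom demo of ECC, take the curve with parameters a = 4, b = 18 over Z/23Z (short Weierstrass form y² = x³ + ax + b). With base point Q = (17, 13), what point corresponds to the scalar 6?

Double-and-add on 6 = (110)₂. Start with Q = (17, 13) for the leading 1-bit.
double: tangent at (17, 13): λ = (3·17² + 4)/(2·13) ≡ 20/3. 3⁻¹ ≡ 8 (mod 23), so λ ≡ 20·8 ≡ 22.
  x = λ² - 17 - 17 = 484 - 34 ≡ 13; y = λ·(17 - 13) - 13 ≡ 6. → (13, 6)
add Q: (13, 6) + (17, 13). λ = (13 - 6)/(17 - 13) ≡ 7/4 mod 23. 4⁻¹ ≡ 6 (mod 23), so λ ≡ 19.
  x = λ² - 13 - 17 = 361 - 30 ≡ 9; y = λ·(13 - 9) - 6 ≡ 1. → (9, 1)
double: tangent at (9, 1): λ = (3·9² + 4)/(2·1) ≡ 17/2. 2⁻¹ ≡ 12 (mod 23), so λ ≡ 17·12 ≡ 20.
  x = λ² - 9 - 9 = 400 - 18 ≡ 14; y = λ·(9 - 14) - 1 ≡ 14. → (14, 14)

(14, 14)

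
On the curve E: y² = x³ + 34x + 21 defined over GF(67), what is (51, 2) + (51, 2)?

(49, 64)

tangent at (51, 2): λ = (3·51² + 34)/(2·2) ≡ 65/4. 4⁻¹ ≡ 17 (mod 67), so λ ≡ 65·17 ≡ 33.
  x = λ² - 51 - 51 = 1089 - 102 ≡ 49; y = λ·(51 - 49) - 2 ≡ 64. → (49, 64)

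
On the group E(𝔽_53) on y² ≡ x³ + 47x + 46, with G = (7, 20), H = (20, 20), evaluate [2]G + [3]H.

(22, 42)

First 2G:
Repeated addition: build up to 2G.
2G: tangent at (7, 20): λ = (3·7² + 47)/(2·20) ≡ 35/40. 40⁻¹ ≡ 4 (mod 53), so λ ≡ 35·4 ≡ 34.
  x = λ² - 7 - 7 = 1156 - 14 ≡ 29; y = λ·(7 - 29) - 20 ≡ 27. → (29, 27)
2G = (29, 27).
Next 3H:
Repeated addition: build up to 3H.
2H: tangent at (20, 20): λ = (3·20² + 47)/(2·20) ≡ 28/40. 40⁻¹ ≡ 4 (mod 53) since 40·4 = 160 ≡ 1, so λ ≡ 28·4 ≡ 6.
  x = λ² - 20 - 20 = 36 - 40 ≡ 49; y = λ·(20 - 49) - 20 ≡ 18. → (49, 18)
3H: (49, 18) + (20, 20). λ = (20 - 18)/(20 - 49) ≡ 2/24 mod 53. 24⁻¹ ≡ 42 (mod 53) since 24·42 = 1008 ≡ 1, so λ ≡ 31.
  x = λ² - 49 - 20 = 961 - 69 ≡ 44; y = λ·(49 - 44) - 18 ≡ 31. → (44, 31)
3H = (44, 31).
Finally 2G + 3H:
(29, 27) + (44, 31). λ = (31 - 27)/(44 - 29) ≡ 4/15 mod 53. 15⁻¹ ≡ 46 (mod 53) since 15·46 = 690 ≡ 1, so λ ≡ 25.
  x = λ² - 29 - 44 = 625 - 73 ≡ 22; y = λ·(29 - 22) - 27 ≡ 42. → (22, 42)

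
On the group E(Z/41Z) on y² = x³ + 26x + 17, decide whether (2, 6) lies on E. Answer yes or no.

yes

y² = 6² ≡ 36; x³ + 26x + 17 = 77 ≡ 36 (mod 41). 36 = 36.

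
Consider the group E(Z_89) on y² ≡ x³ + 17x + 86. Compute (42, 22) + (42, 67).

O

The two points share x = 42 and their y-coordinates satisfy 22 + 67 ≡ 0 (mod 89), so they are inverses. Their sum is O.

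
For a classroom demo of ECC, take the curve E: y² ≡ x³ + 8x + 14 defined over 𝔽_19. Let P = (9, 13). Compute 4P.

(9, 6)

Repeated addition: build up to 4P.
2P: tangent at (9, 13): λ = (3·9² + 8)/(2·13) ≡ 4/7. 7⁻¹ ≡ 11 (mod 19) since 7·11 = 77 ≡ 1, so λ ≡ 4·11 ≡ 6.
  x = λ² - 9 - 9 = 36 - 18 ≡ 18; y = λ·(9 - 18) - 13 ≡ 9. → (18, 9)
3P: (18, 9) + (9, 13). λ = (13 - 9)/(9 - 18) ≡ 4/10 mod 19. 10⁻¹ ≡ 2 (mod 19), so λ ≡ 8.
  x = λ² - 18 - 9 = 64 - 27 ≡ 18; y = λ·(18 - 18) - 9 ≡ 10. → (18, 10)
4P: (18, 10) + (9, 13). λ = (13 - 10)/(9 - 18) ≡ 3/10 mod 19. 10⁻¹ ≡ 2 (mod 19), so λ ≡ 6.
  x = λ² - 18 - 9 = 36 - 27 ≡ 9; y = λ·(18 - 9) - 10 ≡ 6. → (9, 6)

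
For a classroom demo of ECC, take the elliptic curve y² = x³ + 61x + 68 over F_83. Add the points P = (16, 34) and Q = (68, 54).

(16, 34) + (68, 54). λ = (54 - 34)/(68 - 16) ≡ 20/52 mod 83. 52⁻¹ ≡ 8 (mod 83), so λ ≡ 77.
  x = λ² - 16 - 68 = 5929 - 84 ≡ 35; y = λ·(16 - 35) - 34 ≡ 80. → (35, 80)

(35, 80)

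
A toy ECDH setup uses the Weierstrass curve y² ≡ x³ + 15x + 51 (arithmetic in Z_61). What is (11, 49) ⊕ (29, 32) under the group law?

(33, 26)

(11, 49) + (29, 32). λ = (32 - 49)/(29 - 11) ≡ 44/18 mod 61. 18⁻¹ ≡ 17 (mod 61) since 18·17 = 306 ≡ 1, so λ ≡ 16.
  x = λ² - 11 - 29 = 256 - 40 ≡ 33; y = λ·(11 - 33) - 49 ≡ 26. → (33, 26)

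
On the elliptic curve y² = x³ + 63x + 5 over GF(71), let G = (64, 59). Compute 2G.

(24, 17)

tangent at (64, 59): λ = (3·64² + 63)/(2·59) ≡ 68/47. 47⁻¹ ≡ 68 (mod 71), so λ ≡ 68·68 ≡ 9.
  x = λ² - 64 - 64 = 81 - 128 ≡ 24; y = λ·(64 - 24) - 59 ≡ 17. → (24, 17)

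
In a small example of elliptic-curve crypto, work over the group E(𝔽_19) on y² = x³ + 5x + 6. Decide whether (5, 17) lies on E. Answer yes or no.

yes

y² = 17² ≡ 4; x³ + 5x + 6 = 156 ≡ 4 (mod 19). 4 = 4.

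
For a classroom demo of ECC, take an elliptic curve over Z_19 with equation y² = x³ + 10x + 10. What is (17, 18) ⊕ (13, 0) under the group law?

(14, 5)

(17, 18) + (13, 0). λ = (0 - 18)/(13 - 17) ≡ 1/15 mod 19. 15⁻¹ ≡ 14 (mod 19) since 15·14 = 210 ≡ 1, so λ ≡ 14.
  x = λ² - 17 - 13 = 196 - 30 ≡ 14; y = λ·(17 - 14) - 18 ≡ 5. → (14, 5)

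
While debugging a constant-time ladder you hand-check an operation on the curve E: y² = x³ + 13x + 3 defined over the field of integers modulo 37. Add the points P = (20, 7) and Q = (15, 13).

(36, 27)

(20, 7) + (15, 13). λ = (13 - 7)/(15 - 20) ≡ 6/32 mod 37. 32⁻¹ ≡ 22 (mod 37), so λ ≡ 21.
  x = λ² - 20 - 15 = 441 - 35 ≡ 36; y = λ·(20 - 36) - 7 ≡ 27. → (36, 27)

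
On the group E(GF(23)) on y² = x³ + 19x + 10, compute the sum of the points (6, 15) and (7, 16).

(6, 15) + (7, 16). λ = (16 - 15)/(7 - 6) ≡ 1/1 mod 23. 1⁻¹ ≡ 1 (mod 23), so λ ≡ 1.
  x = λ² - 6 - 7 = 1 - 13 ≡ 11; y = λ·(6 - 11) - 15 ≡ 3. → (11, 3)

(11, 3)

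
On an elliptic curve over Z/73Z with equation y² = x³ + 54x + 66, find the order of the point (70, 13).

6

2P: tangent at (70, 13): λ = (3·70² + 54)/(2·13) ≡ 8/26. 26⁻¹ ≡ 59 (mod 73), so λ ≡ 8·59 ≡ 34.
  x = λ² - 70 - 70 = 1156 - 140 ≡ 67; y = λ·(70 - 67) - 13 ≡ 16. → (67, 16)
3P: (67, 16) + (70, 13). λ = (13 - 16)/(70 - 67) ≡ 70/3 mod 73. 3⁻¹ ≡ 49 (mod 73), so λ ≡ 72.
  x = λ² - 67 - 70 = 5184 - 137 ≡ 10; y = λ·(67 - 10) - 16 ≡ 0. → (10, 0)
4P: (10, 0) + (70, 13). λ = (13 - 0)/(70 - 10) ≡ 13/60 mod 73. 60⁻¹ ≡ 28 (mod 73) since 60·28 = 1680 ≡ 1, so λ ≡ 72.
  x = λ² - 10 - 70 = 5184 - 80 ≡ 67; y = λ·(10 - 67) - 0 ≡ 57. → (67, 57)
5P: (67, 57) + (70, 13). λ = (13 - 57)/(70 - 67) ≡ 29/3 mod 73. 3⁻¹ ≡ 49 (mod 73), so λ ≡ 34.
  x = λ² - 67 - 70 = 1156 - 137 ≡ 70; y = λ·(67 - 70) - 57 ≡ 60. → (70, 60)
6P: (70, 60) + (70, 13): same x and y₁ ≡ -y₂, so the sum is the point at infinity.
6P = the point at infinity, so the order is 6.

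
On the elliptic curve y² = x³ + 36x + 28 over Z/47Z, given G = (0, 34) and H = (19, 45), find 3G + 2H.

First 3G:
Repeated addition: build up to 3G.
2G: tangent at (0, 34): λ = (3·0² + 36)/(2·34) ≡ 36/21. 21⁻¹ ≡ 9 (mod 47) since 21·9 = 189 ≡ 1, so λ ≡ 36·9 ≡ 42.
  x = λ² - 0 - 0 = 1764 - 0 ≡ 25; y = λ·(0 - 25) - 34 ≡ 44. → (25, 44)
3G: (25, 44) + (0, 34). λ = (34 - 44)/(0 - 25) ≡ 37/22 mod 47. 22⁻¹ ≡ 15 (mod 47), so λ ≡ 38.
  x = λ² - 25 - 0 = 1444 - 25 ≡ 9; y = λ·(25 - 9) - 44 ≡ 0. → (9, 0)
3G = (9, 0).
Next 2H:
Repeated addition: build up to 2H.
2H: tangent at (19, 45): λ = (3·19² + 36)/(2·45) ≡ 38/43. 43⁻¹ ≡ 35 (mod 47) since 43·35 = 1505 ≡ 1, so λ ≡ 38·35 ≡ 14.
  x = λ² - 19 - 19 = 196 - 38 ≡ 17; y = λ·(19 - 17) - 45 ≡ 30. → (17, 30)
2H = (17, 30).
Finally 3G + 2H:
(9, 0) + (17, 30). λ = (30 - 0)/(17 - 9) ≡ 30/8 mod 47. 8⁻¹ ≡ 6 (mod 47), so λ ≡ 39.
  x = λ² - 9 - 17 = 1521 - 26 ≡ 38; y = λ·(9 - 38) - 0 ≡ 44. → (38, 44)

(38, 44)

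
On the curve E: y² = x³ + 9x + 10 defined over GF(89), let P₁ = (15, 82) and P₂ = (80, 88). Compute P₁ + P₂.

(15, 82) + (80, 88). λ = (88 - 82)/(80 - 15) ≡ 6/65 mod 89. 65⁻¹ ≡ 63 (mod 89), so λ ≡ 22.
  x = λ² - 15 - 80 = 484 - 95 ≡ 33; y = λ·(15 - 33) - 82 ≡ 56. → (33, 56)

(33, 56)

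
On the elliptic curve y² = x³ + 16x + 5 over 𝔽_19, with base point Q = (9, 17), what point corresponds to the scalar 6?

Double-and-add on 6 = (110)₂. Start with Q = (9, 17) for the leading 1-bit.
double: tangent at (9, 17): λ = (3·9² + 16)/(2·17) ≡ 12/15. 15⁻¹ ≡ 14 (mod 19) since 15·14 = 210 ≡ 1, so λ ≡ 12·14 ≡ 16.
  x = λ² - 9 - 9 = 256 - 18 ≡ 10; y = λ·(9 - 10) - 17 ≡ 5. → (10, 5)
add Q: (10, 5) + (9, 17). λ = (17 - 5)/(9 - 10) ≡ 12/18 mod 19. 18⁻¹ ≡ 18 (mod 19) since 18·18 = 324 ≡ 1, so λ ≡ 7.
  x = λ² - 10 - 9 = 49 - 19 ≡ 11; y = λ·(10 - 11) - 5 ≡ 7. → (11, 7)
double: tangent at (11, 7): λ = (3·11² + 16)/(2·7) ≡ 18/14. 14⁻¹ ≡ 15 (mod 19), so λ ≡ 18·15 ≡ 4.
  x = λ² - 11 - 11 = 16 - 22 ≡ 13; y = λ·(11 - 13) - 7 ≡ 4. → (13, 4)

(13, 4)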